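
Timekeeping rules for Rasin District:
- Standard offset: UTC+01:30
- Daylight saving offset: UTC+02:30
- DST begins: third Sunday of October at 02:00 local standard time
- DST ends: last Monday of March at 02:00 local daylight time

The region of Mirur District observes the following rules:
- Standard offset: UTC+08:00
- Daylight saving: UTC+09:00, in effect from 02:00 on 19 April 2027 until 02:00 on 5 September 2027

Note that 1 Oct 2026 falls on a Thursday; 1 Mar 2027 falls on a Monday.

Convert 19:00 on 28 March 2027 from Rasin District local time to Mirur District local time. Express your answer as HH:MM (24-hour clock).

1 October 2026 is a Thursday, so the first Sunday is October 4 and the third is October 18.
1 March 2027 is a Monday, so Mondays fall on 1, 8, 15, 22, 29; the last is March 29.
28 March 2027 falls between 18 October 2026 and 29 March 2027, so daylight saving is in effect and Rasin District is at UTC+02:30.
19:00 Rasin District − 2h30m = 16:30 UTC.
At the standard offset (UTC+08:00), 16:30 UTC + 8h = 00:30 Mirur District standard time (rolling into the next day, 29 March 2027).
The standard-time date in Mirur District, 29 March 2027, does not fall between 19 April and 5 September, so daylight saving is not in effect and Mirur District is at UTC+08:00.
16:30 UTC + 8h = 00:30 Mirur District (rolling into the next day, 29 March 2027).

00:30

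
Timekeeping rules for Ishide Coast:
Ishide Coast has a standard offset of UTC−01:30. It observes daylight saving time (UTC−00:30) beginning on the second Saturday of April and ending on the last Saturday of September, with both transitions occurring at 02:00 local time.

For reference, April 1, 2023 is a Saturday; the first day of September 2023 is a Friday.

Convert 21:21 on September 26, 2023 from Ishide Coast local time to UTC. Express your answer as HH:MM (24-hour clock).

21:51

1 April 2023 is a Saturday, so the first Saturday is April 1 and the second is April 8.
1 September 2023 is a Friday, so Saturdays fall on 2, 9, 16, 23, 30; the last is September 30.
Daylight saving runs 8 April – 30 September; September 26, 2023 is inside that window, so Ishide Coast is at UTC−00:30.
21:21 local + 0h30m = 21:51 UTC.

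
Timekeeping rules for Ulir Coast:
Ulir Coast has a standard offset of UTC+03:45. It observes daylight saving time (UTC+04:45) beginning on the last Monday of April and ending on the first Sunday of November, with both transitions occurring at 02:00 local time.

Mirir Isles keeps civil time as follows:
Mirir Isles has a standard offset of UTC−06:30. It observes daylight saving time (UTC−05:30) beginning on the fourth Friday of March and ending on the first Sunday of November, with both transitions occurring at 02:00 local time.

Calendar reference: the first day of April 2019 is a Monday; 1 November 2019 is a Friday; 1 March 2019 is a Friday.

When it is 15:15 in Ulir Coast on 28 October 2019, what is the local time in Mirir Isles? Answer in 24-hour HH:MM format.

05:00

1 April 2019 is a Monday, so Mondays fall on 1, 8, 15, 22, 29; the last is April 29.
1 November 2019 is a Friday, so the first Sunday is November 3.
Daylight saving runs 29 April – 3 November; 28 October 2019 is inside that window, so Ulir Coast is at UTC+04:45.
15:15 Ulir Coast − 4h45m = 10:30 UTC.
1 March 2019 is a Friday, so the first Friday is March 1 and the fourth is March 22.
1 November 2019 is a Friday, so the first Sunday is November 3.
At the standard offset (UTC−06:30), 10:30 UTC − 6h30m = 04:00 Mirir Isles standard time.
The standard-time date in Mirir Isles, 28 October 2019, falls between 22 March and 3 November, so daylight saving is in effect and Mirir Isles is at UTC−05:30.
10:30 UTC − 5h30m = 05:00 Mirir Isles.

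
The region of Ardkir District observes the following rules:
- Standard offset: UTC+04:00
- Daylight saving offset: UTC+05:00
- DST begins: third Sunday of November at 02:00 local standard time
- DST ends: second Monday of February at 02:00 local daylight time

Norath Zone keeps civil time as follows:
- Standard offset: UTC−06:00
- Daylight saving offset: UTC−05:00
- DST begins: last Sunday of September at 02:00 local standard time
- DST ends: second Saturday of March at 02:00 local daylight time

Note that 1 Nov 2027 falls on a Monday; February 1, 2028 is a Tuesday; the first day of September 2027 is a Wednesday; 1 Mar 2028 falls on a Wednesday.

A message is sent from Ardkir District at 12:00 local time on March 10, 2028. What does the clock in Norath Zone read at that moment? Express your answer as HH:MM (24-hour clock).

1 November 2027 is a Monday, so the first Sunday is November 7 and the third is November 21.
1 February 2028 is a Tuesday, so the first Monday is February 7 and the second is February 14.
March 10, 2028 is outside the daylight-saving period (21 November 2027 – 14 February 2028), so Ardkir District is on standard time, UTC+04:00.
12:00 Ardkir District − 4h = 08:00 UTC.
1 September 2027 is a Wednesday, so Sundays fall on 5, 12, 19, 26; the last is September 26.
1 March 2028 is a Wednesday, so the first Saturday is March 4 and the second is March 11.
At the standard offset (UTC−06:00), 08:00 UTC − 6h = 02:00 Norath Zone standard time.
Daylight saving runs 26 September 2027 – 11 March 2028; the standard-time date in Norath Zone, March 10, 2028, is inside that window, so Norath Zone is at UTC−05:00.
08:00 UTC − 5h = 03:00 Norath Zone.

03:00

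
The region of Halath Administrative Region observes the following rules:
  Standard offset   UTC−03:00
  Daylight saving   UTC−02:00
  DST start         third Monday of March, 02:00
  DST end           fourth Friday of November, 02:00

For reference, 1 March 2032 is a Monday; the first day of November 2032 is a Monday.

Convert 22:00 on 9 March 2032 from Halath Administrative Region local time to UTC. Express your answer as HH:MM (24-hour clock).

1 March 2032 is a Monday, so the first Monday is March 1 and the third is March 15.
1 November 2032 is a Monday, so the first Friday is November 5 and the fourth is November 26.
9 March 2032 is outside the daylight-saving period (15 March – 26 November), so Halath Administrative Region is on standard time, UTC−03:00.
22:00 local + 3h = 01:00 UTC (rolling into the next day, 10 March 2032).

01:00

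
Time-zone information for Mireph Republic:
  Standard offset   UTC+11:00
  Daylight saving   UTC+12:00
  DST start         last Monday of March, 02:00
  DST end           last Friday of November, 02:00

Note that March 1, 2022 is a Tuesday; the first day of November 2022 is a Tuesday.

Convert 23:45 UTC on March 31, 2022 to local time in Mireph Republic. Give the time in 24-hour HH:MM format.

1 March 2022 is a Tuesday, so Mondays fall on 7, 14, 21, 28; the last is March 28.
1 November 2022 is a Tuesday, so Fridays fall on 4, 11, 18, 25; the last is November 25.
At the standard offset (UTC+11:00), 23:45 UTC + 11h = 10:45 Mireph Republic standard time (rolling into the next day, 1 April 2022).
Daylight saving runs 28 March – 25 November; the standard-time date in Mireph Republic, April 1, 2022, is inside that window, so Mireph Republic is at UTC+12:00.
23:45 UTC + 12h = 11:45 local (rolling into the next day, 1 April 2022).

11:45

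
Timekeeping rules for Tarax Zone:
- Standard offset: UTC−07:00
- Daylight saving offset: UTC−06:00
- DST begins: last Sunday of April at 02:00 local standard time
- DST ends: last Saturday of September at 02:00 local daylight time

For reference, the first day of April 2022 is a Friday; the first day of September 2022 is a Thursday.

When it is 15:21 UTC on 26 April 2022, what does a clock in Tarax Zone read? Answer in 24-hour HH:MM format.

1 April 2022 is a Friday, so Sundays fall on 3, 10, 17, 24; the last is April 24.
1 September 2022 is a Thursday, so Saturdays fall on 3, 10, 17, 24; the last is September 24.
At the standard offset (UTC−07:00), 15:21 UTC − 7h = 08:21 Tarax Zone standard time.
The standard-time date in Tarax Zone, 26 April 2022, lies within the daylight-saving period (24 April – 24 September), so Tarax Zone is on daylight time, UTC−06:00.
15:21 UTC − 6h = 09:21 local.

09:21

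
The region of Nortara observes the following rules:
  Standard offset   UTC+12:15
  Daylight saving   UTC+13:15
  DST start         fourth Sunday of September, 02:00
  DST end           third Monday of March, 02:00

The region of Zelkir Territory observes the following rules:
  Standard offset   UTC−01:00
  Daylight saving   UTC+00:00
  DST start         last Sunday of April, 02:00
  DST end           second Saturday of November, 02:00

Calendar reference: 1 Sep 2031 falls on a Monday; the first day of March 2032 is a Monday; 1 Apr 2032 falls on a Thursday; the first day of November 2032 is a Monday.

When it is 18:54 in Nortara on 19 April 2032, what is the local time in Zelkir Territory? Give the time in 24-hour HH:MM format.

05:39

1 September 2031 is a Monday, so the first Sunday is September 7 and the fourth is September 28.
1 March 2032 is a Monday, so the first Monday is March 1 and the third is March 15.
Daylight saving runs 28 September 2031 – 15 March 2032; 19 April 2032 is outside that window, so Nortara is on standard time at UTC+12:15.
18:54 Nortara − 12h15m = 06:39 UTC.
1 April 2032 is a Thursday, so Sundays fall on 4, 11, 18, 25; the last is April 25.
1 November 2032 is a Monday, so the first Saturday is November 6 and the second is November 13.
At the standard offset (UTC−01:00), 06:39 UTC − 1h = 05:39 Zelkir Territory standard time.
Daylight saving runs 25 April – 13 November; the standard-time date in Zelkir Territory, 19 April 2032, is outside that window, so Zelkir Territory is on standard time at UTC−01:00.
06:39 UTC − 1h = 05:39 Zelkir Territory.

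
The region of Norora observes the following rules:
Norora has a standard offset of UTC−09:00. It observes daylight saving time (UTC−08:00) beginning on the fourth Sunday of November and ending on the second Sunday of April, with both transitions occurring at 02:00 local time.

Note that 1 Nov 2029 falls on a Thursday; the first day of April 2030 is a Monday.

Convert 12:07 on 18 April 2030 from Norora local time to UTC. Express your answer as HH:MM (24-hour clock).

1 November 2029 is a Thursday, so the first Sunday is November 4 and the fourth is November 25.
1 April 2030 is a Monday, so the first Sunday is April 7 and the second is April 14.
18 April 2030 does not fall between 25 November 2029 and 14 April 2030, so daylight saving is not in effect and Norora is at UTC−09:00.
12:07 local + 9h = 21:07 UTC.

21:07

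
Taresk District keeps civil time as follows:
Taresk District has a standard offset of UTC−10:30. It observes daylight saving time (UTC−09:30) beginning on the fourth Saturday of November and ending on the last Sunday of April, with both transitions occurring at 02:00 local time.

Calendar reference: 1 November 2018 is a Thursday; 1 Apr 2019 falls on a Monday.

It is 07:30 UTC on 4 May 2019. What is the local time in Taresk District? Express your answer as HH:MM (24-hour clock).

1 November 2018 is a Thursday, so the first Saturday is November 3 and the fourth is November 24.
1 April 2019 is a Monday, so Sundays fall on 7, 14, 21, 28; the last is April 28.
At the standard offset (UTC−10:30), 07:30 UTC − 10h30m = 21:00 Taresk District standard time (rolling into the previous day, 3 May 2019).
Daylight saving runs 24 November 2018 – 28 April 2019; the standard-time date in Taresk District, 3 May 2019, is outside that window, so Taresk District is on standard time at UTC−10:30.
07:30 UTC − 10h30m = 21:00 local (rolling into the previous day, 3 May 2019).

21:00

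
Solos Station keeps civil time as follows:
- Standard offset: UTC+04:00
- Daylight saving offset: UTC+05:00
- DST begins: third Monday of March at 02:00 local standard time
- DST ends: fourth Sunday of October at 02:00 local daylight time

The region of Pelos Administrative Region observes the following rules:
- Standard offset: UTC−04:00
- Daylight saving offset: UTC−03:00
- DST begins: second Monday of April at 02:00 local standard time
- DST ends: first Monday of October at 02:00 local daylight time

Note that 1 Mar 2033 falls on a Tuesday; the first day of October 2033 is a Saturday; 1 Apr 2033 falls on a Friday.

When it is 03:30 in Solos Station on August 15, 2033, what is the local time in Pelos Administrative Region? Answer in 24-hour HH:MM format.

19:30

1 March 2033 is a Tuesday, so the first Monday is March 7 and the third is March 21.
1 October 2033 is a Saturday, so the first Sunday is October 2 and the fourth is October 23.
August 15, 2033 falls between 21 March and 23 October, so daylight saving is in effect and Solos Station is at UTC+05:00.
03:30 Solos Station − 5h = 22:30 UTC (rolling into the previous day, 14 August 2033).
1 April 2033 is a Friday, so the first Monday is April 4 and the second is April 11.
1 October 2033 is a Saturday, so the first Monday is October 3.
At the standard offset (UTC−04:00), 22:30 UTC − 4h = 18:30 Pelos Administrative Region standard time.
The standard-time date in Pelos Administrative Region, August 14, 2033, lies within the daylight-saving period (11 April – 3 October), so Pelos Administrative Region is on daylight time, UTC−03:00.
22:30 UTC − 3h = 19:30 Pelos Administrative Region.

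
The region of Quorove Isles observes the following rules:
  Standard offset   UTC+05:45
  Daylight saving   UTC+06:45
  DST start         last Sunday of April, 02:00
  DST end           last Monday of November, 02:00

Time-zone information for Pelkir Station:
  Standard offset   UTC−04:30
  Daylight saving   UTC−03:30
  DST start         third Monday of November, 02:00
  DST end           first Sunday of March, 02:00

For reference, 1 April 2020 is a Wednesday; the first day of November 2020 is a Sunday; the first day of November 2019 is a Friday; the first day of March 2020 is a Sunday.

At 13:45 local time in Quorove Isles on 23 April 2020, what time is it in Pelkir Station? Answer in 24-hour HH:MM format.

03:30

1 April 2020 is a Wednesday, so Sundays fall on 5, 12, 19, 26; the last is April 26.
1 November 2020 is a Sunday, so Mondays fall on 2, 9, 16, 23, 30; the last is November 30.
Daylight saving runs 26 April – 30 November; 23 April 2020 is outside that window, so Quorove Isles is on standard time at UTC+05:45.
13:45 Quorove Isles − 5h45m = 08:00 UTC.
1 November 2019 is a Friday, so the first Monday is November 4 and the third is November 18.
1 March 2020 is a Sunday, so the first Sunday is March 1.
At the standard offset (UTC−04:30), 08:00 UTC − 4h30m = 03:30 Pelkir Station standard time.
Daylight saving runs 18 November 2019 – 1 March 2020; the standard-time date in Pelkir Station, 23 April 2020, is outside that window, so Pelkir Station is on standard time at UTC−04:30.
08:00 UTC − 4h30m = 03:30 Pelkir Station.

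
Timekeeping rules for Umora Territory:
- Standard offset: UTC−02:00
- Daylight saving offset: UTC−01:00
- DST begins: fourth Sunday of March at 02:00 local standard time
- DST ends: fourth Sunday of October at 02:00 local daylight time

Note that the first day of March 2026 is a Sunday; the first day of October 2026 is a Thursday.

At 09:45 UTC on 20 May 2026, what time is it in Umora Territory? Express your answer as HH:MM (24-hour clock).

1 March 2026 is a Sunday, so the first Sunday is March 1 and the fourth is March 22.
1 October 2026 is a Thursday, so the first Sunday is October 4 and the fourth is October 25.
At the standard offset (UTC−02:00), 09:45 UTC − 2h = 07:45 Umora Territory standard time.
The standard-time date in Umora Territory, 20 May 2026, lies within the daylight-saving period (22 March – 25 October), so Umora Territory is on daylight time, UTC−01:00.
09:45 UTC − 1h = 08:45 local.

08:45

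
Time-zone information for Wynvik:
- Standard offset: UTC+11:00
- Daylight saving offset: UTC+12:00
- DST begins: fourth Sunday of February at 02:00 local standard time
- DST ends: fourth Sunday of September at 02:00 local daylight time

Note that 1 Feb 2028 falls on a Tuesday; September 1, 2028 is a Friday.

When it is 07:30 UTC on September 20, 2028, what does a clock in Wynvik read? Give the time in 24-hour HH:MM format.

1 February 2028 is a Tuesday, so the first Sunday is February 6 and the fourth is February 27.
1 September 2028 is a Friday, so the first Sunday is September 3 and the fourth is September 24.
At the standard offset (UTC+11:00), 07:30 UTC + 11h = 18:30 Wynvik standard time.
Daylight saving runs 27 February – 24 September; the standard-time date in Wynvik, September 20, 2028, is inside that window, so Wynvik is at UTC+12:00.
07:30 UTC + 12h = 19:30 local.

19:30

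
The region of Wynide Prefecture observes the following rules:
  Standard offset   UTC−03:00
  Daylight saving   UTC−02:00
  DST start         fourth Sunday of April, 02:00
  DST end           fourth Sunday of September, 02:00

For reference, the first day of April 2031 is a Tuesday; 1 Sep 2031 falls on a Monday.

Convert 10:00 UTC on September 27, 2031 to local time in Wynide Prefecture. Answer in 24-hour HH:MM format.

1 April 2031 is a Tuesday, so the first Sunday is April 6 and the fourth is April 27.
1 September 2031 is a Monday, so the first Sunday is September 7 and the fourth is September 28.
At the standard offset (UTC−03:00), 10:00 UTC − 3h = 07:00 Wynide Prefecture standard time.
Daylight saving runs 27 April – 28 September; the standard-time date in Wynide Prefecture, September 27, 2031, is inside that window, so Wynide Prefecture is at UTC−02:00.
10:00 UTC − 2h = 08:00 local.

08:00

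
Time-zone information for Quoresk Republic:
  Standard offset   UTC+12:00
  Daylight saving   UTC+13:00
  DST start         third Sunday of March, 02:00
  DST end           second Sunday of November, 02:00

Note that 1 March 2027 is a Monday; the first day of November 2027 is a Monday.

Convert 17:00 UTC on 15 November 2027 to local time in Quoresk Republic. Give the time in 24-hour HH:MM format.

1 March 2027 is a Monday, so the first Sunday is March 7 and the third is March 21.
1 November 2027 is a Monday, so the first Sunday is November 7 and the second is November 14.
At the standard offset (UTC+12:00), 17:00 UTC + 12h = 05:00 Quoresk Republic standard time (rolling into the next day, 16 November 2027).
The standard-time date in Quoresk Republic, 16 November 2027, is outside the daylight-saving period (21 March – 14 November), so Quoresk Republic is on standard time, UTC+12:00.
17:00 UTC + 12h = 05:00 local (rolling into the next day, 16 November 2027).

05:00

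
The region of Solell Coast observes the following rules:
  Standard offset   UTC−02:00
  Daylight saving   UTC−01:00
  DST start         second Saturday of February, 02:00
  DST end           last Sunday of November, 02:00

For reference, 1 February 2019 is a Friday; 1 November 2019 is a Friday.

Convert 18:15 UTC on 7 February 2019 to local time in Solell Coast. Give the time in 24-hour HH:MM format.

16:15

1 February 2019 is a Friday, so the first Saturday is February 2 and the second is February 9.
1 November 2019 is a Friday, so Sundays fall on 3, 10, 17, 24; the last is November 24.
At the standard offset (UTC−02:00), 18:15 UTC − 2h = 16:15 Solell Coast standard time.
The standard-time date in Solell Coast, 7 February 2019, does not fall between 9 February and 24 November, so daylight saving is not in effect and Solell Coast is at UTC−02:00.
18:15 UTC − 2h = 16:15 local.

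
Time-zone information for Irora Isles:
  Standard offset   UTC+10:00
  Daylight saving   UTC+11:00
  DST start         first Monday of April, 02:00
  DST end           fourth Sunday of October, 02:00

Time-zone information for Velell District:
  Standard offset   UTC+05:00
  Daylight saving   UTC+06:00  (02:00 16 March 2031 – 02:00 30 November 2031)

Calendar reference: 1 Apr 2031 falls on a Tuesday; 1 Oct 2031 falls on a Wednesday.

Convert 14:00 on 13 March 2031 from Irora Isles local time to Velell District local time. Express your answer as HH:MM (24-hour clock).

09:00

1 April 2031 is a Tuesday, so the first Monday is April 7.
1 October 2031 is a Wednesday, so the first Sunday is October 5 and the fourth is October 26.
13 March 2031 is outside the daylight-saving period (7 April – 26 October), so Irora Isles is on standard time, UTC+10:00.
14:00 Irora Isles − 10h = 04:00 UTC.
At the standard offset (UTC+05:00), 04:00 UTC + 5h = 09:00 Velell District standard time.
The standard-time date in Velell District, 13 March 2031, is outside the daylight-saving period (16 March – 30 November), so Velell District is on standard time, UTC+05:00.
04:00 UTC + 5h = 09:00 Velell District.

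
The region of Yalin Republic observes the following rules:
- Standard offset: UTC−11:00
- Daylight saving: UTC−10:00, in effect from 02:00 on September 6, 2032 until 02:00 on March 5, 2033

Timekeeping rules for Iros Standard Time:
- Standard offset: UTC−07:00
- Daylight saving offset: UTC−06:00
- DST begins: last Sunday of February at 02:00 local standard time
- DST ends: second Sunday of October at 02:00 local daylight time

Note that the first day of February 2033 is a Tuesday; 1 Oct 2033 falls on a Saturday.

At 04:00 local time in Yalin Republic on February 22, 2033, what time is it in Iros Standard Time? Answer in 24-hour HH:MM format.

February 22, 2033 falls between 6 September 2032 and 5 March 2033, so daylight saving is in effect and Yalin Republic is at UTC−10:00.
04:00 Yalin Republic + 10h = 14:00 UTC.
1 February 2033 is a Tuesday, so Sundays fall on 6, 13, 20, 27; the last is February 27.
1 October 2033 is a Saturday, so the first Sunday is October 2 and the second is October 9.
At the standard offset (UTC−07:00), 14:00 UTC − 7h = 07:00 Iros Standard Time standard time.
The standard-time date in Iros Standard Time, February 22, 2033, does not fall between 27 February and 9 October, so daylight saving is not in effect and Iros Standard Time is at UTC−07:00.
14:00 UTC − 7h = 07:00 Iros Standard Time.

07:00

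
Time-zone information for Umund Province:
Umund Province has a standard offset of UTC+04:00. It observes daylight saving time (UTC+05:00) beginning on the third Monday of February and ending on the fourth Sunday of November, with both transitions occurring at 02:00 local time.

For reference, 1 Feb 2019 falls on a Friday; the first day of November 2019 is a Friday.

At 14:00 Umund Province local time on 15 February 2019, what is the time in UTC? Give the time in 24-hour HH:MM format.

1 February 2019 is a Friday, so the first Monday is February 4 and the third is February 18.
1 November 2019 is a Friday, so the first Sunday is November 3 and the fourth is November 24.
15 February 2019 does not fall between 18 February and 24 November, so daylight saving is not in effect and Umund Province is at UTC+04:00.
14:00 local − 4h = 10:00 UTC.

10:00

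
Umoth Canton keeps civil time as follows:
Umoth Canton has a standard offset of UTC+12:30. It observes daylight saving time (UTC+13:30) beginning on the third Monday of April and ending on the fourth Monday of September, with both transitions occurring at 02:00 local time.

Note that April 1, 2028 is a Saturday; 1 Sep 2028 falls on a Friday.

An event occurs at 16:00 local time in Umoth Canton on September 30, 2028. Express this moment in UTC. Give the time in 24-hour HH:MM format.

1 April 2028 is a Saturday, so the first Monday is April 3 and the third is April 17.
1 September 2028 is a Friday, so the first Monday is September 4 and the fourth is September 25.
Daylight saving runs 17 April – 25 September; September 30, 2028 is outside that window, so Umoth Canton is on standard time at UTC+12:30.
16:00 local − 12h30m = 03:30 UTC.

03:30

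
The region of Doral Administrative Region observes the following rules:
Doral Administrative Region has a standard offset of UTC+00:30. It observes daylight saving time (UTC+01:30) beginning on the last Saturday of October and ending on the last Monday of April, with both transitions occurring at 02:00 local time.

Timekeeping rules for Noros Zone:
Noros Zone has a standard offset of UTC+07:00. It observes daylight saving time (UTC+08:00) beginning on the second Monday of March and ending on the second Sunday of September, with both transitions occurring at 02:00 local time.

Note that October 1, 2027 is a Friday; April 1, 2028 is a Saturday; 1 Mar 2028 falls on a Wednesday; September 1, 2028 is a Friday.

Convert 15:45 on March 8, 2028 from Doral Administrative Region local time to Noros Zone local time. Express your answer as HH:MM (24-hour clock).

1 October 2027 is a Friday, so Saturdays fall on 2, 9, 16, 23, 30; the last is October 30.
1 April 2028 is a Saturday, so Mondays fall on 3, 10, 17, 24; the last is April 24.
Daylight saving runs 30 October 2027 – 24 April 2028; March 8, 2028 is inside that window, so Doral Administrative Region is at UTC+01:30.
15:45 Doral Administrative Region − 1h30m = 14:15 UTC.
1 March 2028 is a Wednesday, so the first Monday is March 6 and the second is March 13.
1 September 2028 is a Friday, so the first Sunday is September 3 and the second is September 10.
At the standard offset (UTC+07:00), 14:15 UTC + 7h = 21:15 Noros Zone standard time.
Daylight saving runs 13 March – 10 September; the standard-time date in Noros Zone, March 8, 2028, is outside that window, so Noros Zone is on standard time at UTC+07:00.
14:15 UTC + 7h = 21:15 Noros Zone.

21:15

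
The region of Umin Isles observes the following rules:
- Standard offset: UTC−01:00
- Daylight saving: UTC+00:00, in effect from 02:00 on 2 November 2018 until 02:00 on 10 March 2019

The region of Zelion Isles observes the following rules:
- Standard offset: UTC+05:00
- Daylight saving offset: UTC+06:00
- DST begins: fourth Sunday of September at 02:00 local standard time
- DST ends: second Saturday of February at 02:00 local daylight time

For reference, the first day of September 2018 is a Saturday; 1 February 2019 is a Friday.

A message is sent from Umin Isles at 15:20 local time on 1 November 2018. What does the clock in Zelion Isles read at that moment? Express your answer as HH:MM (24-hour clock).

1 November 2018 does not fall between 2 November 2018 and 10 March 2019, so daylight saving is not in effect and Umin Isles is at UTC−01:00.
15:20 Umin Isles + 1h = 16:20 UTC.
1 September 2018 is a Saturday, so the first Sunday is September 2 and the fourth is September 23.
1 February 2019 is a Friday, so the first Saturday is February 2 and the second is February 9.
At the standard offset (UTC+05:00), 16:20 UTC + 5h = 21:20 Zelion Isles standard time.
The standard-time date in Zelion Isles, 1 November 2018, lies within the daylight-saving period (23 September 2018 – 9 February 2019), so Zelion Isles is on daylight time, UTC+06:00.
16:20 UTC + 6h = 22:20 Zelion Isles.

22:20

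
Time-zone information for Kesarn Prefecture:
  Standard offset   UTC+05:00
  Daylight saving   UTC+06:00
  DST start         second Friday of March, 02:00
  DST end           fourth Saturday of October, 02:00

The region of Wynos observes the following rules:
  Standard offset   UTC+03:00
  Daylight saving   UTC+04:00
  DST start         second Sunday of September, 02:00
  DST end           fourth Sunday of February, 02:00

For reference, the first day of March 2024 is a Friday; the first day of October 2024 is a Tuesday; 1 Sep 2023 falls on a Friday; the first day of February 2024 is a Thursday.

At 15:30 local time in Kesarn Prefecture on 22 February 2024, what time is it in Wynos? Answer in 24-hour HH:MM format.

14:30

1 March 2024 is a Friday, so the first Friday is March 1 and the second is March 8.
1 October 2024 is a Tuesday, so the first Saturday is October 5 and the fourth is October 26.
Daylight saving runs 8 March – 26 October; 22 February 2024 is outside that window, so Kesarn Prefecture is on standard time at UTC+05:00.
15:30 Kesarn Prefecture − 5h = 10:30 UTC.
1 September 2023 is a Friday, so the first Sunday is September 3 and the second is September 10.
1 February 2024 is a Thursday, so the first Sunday is February 4 and the fourth is February 25.
At the standard offset (UTC+03:00), 10:30 UTC + 3h = 13:30 Wynos standard time.
Daylight saving runs 10 September 2023 – 25 February 2024; the standard-time date in Wynos, 22 February 2024, is inside that window, so Wynos is at UTC+04:00.
10:30 UTC + 4h = 14:30 Wynos.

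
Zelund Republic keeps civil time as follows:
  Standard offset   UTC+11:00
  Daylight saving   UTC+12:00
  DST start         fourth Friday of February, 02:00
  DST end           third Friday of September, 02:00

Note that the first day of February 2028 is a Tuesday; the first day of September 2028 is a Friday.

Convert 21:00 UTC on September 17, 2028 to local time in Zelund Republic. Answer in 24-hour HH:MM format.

1 February 2028 is a Tuesday, so the first Friday is February 4 and the fourth is February 25.
1 September 2028 is a Friday, so the first Friday is September 1 and the third is September 15.
At the standard offset (UTC+11:00), 21:00 UTC + 11h = 08:00 Zelund Republic standard time (rolling into the next day, 18 September 2028).
The standard-time date in Zelund Republic, September 18, 2028, does not fall between 25 February and 15 September, so daylight saving is not in effect and Zelund Republic is at UTC+11:00.
21:00 UTC + 11h = 08:00 local (rolling into the next day, 18 September 2028).

08:00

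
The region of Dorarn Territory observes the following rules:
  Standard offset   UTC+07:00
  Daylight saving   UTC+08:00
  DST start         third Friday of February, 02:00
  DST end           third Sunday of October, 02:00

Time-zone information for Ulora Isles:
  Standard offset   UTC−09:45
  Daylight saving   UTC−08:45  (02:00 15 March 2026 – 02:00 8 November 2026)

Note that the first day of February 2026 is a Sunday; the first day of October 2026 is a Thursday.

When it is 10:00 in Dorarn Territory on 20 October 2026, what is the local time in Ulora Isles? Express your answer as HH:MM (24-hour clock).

18:15

1 February 2026 is a Sunday, so the first Friday is February 6 and the third is February 20.
1 October 2026 is a Thursday, so the first Sunday is October 4 and the third is October 18.
20 October 2026 is outside the daylight-saving period (20 February – 18 October), so Dorarn Territory is on standard time, UTC+07:00.
10:00 Dorarn Territory − 7h = 03:00 UTC.
At the standard offset (UTC−09:45), 03:00 UTC − 9h45m = 17:15 Ulora Isles standard time (rolling into the previous day, 19 October 2026).
Daylight saving runs 15 March – 8 November; the standard-time date in Ulora Isles, 19 October 2026, is inside that window, so Ulora Isles is at UTC−08:45.
03:00 UTC − 8h45m = 18:15 Ulora Isles (rolling into the previous day, 19 October 2026).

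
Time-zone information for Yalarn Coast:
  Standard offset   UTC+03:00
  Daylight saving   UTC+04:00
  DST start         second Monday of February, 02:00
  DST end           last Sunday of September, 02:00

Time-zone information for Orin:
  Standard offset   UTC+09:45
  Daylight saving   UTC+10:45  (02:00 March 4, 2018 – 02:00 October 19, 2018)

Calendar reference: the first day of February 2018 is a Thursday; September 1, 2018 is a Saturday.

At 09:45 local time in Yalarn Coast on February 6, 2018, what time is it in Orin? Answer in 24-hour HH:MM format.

16:30

1 February 2018 is a Thursday, so the first Monday is February 5 and the second is February 12.
1 September 2018 is a Saturday, so Sundays fall on 2, 9, 16, 23, 30; the last is September 30.
February 6, 2018 is outside the daylight-saving period (12 February – 30 September), so Yalarn Coast is on standard time, UTC+03:00.
09:45 Yalarn Coast − 3h = 06:45 UTC.
At the standard offset (UTC+09:45), 06:45 UTC + 9h45m = 16:30 Orin standard time.
The standard-time date in Orin, February 6, 2018, does not fall between 4 March and 19 October, so daylight saving is not in effect and Orin is at UTC+09:45.
06:45 UTC + 9h45m = 16:30 Orin.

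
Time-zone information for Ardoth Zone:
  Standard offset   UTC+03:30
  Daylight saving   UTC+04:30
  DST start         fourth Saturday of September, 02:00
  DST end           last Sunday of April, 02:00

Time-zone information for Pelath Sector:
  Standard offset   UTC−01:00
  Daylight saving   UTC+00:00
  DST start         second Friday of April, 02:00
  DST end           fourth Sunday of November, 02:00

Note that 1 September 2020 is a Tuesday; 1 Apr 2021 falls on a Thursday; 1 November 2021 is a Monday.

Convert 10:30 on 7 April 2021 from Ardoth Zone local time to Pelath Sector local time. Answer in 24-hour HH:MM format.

05:00

1 September 2020 is a Tuesday, so the first Saturday is September 5 and the fourth is September 26.
1 April 2021 is a Thursday, so Sundays fall on 4, 11, 18, 25; the last is April 25.
Daylight saving runs 26 September 2020 – 25 April 2021; 7 April 2021 is inside that window, so Ardoth Zone is at UTC+04:30.
10:30 Ardoth Zone − 4h30m = 06:00 UTC.
1 April 2021 is a Thursday, so the first Friday is April 2 and the second is April 9.
1 November 2021 is a Monday, so the first Sunday is November 7 and the fourth is November 28.
At the standard offset (UTC−01:00), 06:00 UTC − 1h = 05:00 Pelath Sector standard time.
Daylight saving runs 9 April – 28 November; the standard-time date in Pelath Sector, 7 April 2021, is outside that window, so Pelath Sector is on standard time at UTC−01:00.
06:00 UTC − 1h = 05:00 Pelath Sector.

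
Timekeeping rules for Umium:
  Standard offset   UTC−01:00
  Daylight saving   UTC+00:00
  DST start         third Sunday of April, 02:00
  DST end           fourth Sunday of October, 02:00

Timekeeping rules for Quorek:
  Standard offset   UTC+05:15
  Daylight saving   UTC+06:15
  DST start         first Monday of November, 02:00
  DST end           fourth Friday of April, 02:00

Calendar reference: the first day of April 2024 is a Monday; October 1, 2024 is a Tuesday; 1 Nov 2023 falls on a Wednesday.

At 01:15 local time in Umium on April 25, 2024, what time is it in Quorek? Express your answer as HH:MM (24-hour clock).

1 April 2024 is a Monday, so the first Sunday is April 7 and the third is April 21.
1 October 2024 is a Tuesday, so the first Sunday is October 6 and the fourth is October 27.
April 25, 2024 lies within the daylight-saving period (21 April – 27 October), so Umium is on daylight time, UTC+00:00.
01:15 Umium − 0h = 01:15 UTC.
1 November 2023 is a Wednesday, so the first Monday is November 6.
1 April 2024 is a Monday, so the first Friday is April 5 and the fourth is April 26.
At the standard offset (UTC+05:15), 01:15 UTC + 5h15m = 06:30 Quorek standard time.
Daylight saving runs 6 November 2023 – 26 April 2024; the standard-time date in Quorek, April 25, 2024, is inside that window, so Quorek is at UTC+06:15.
01:15 UTC + 6h15m = 07:30 Quorek.

07:30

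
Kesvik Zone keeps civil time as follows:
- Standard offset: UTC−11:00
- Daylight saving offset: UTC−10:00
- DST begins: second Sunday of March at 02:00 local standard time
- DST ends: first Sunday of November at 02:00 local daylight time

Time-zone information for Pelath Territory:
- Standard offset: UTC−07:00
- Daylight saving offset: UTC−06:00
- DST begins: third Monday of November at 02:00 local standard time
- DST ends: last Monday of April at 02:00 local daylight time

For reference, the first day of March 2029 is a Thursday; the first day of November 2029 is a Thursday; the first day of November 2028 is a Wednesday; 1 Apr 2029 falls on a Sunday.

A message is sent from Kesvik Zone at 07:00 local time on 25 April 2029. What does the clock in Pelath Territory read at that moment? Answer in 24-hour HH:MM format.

1 March 2029 is a Thursday, so the first Sunday is March 4 and the second is March 11.
1 November 2029 is a Thursday, so the first Sunday is November 4.
25 April 2029 lies within the daylight-saving period (11 March – 4 November), so Kesvik Zone is on daylight time, UTC−10:00.
07:00 Kesvik Zone + 10h = 17:00 UTC.
1 November 2028 is a Wednesday, so the first Monday is November 6 and the third is November 20.
1 April 2029 is a Sunday, so Mondays fall on 2, 9, 16, 23, 30; the last is April 30.
At the standard offset (UTC−07:00), 17:00 UTC − 7h = 10:00 Pelath Territory standard time.
The standard-time date in Pelath Territory, 25 April 2029, falls between 20 November 2028 and 30 April 2029, so daylight saving is in effect and Pelath Territory is at UTC−06:00.
17:00 UTC − 6h = 11:00 Pelath Territory.

11:00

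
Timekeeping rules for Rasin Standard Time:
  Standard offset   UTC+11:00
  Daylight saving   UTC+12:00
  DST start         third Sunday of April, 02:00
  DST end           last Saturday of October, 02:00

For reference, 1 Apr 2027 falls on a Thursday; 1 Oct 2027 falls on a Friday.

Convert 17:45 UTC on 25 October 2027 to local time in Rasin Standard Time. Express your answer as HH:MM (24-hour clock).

05:45

1 April 2027 is a Thursday, so the first Sunday is April 4 and the third is April 18.
1 October 2027 is a Friday, so Saturdays fall on 2, 9, 16, 23, 30; the last is October 30.
At the standard offset (UTC+11:00), 17:45 UTC + 11h = 04:45 Rasin Standard Time standard time (rolling into the next day, 26 October 2027).
The standard-time date in Rasin Standard Time, 26 October 2027, falls between 18 April and 30 October, so daylight saving is in effect and Rasin Standard Time is at UTC+12:00.
17:45 UTC + 12h = 05:45 local (rolling into the next day, 26 October 2027).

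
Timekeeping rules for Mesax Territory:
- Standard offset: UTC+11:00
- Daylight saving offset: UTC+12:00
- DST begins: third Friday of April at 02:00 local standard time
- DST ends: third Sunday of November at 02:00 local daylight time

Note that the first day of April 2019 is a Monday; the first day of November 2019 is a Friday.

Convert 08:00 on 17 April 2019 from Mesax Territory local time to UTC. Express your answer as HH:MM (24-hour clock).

1 April 2019 is a Monday, so the first Friday is April 5 and the third is April 19.
1 November 2019 is a Friday, so the first Sunday is November 3 and the third is November 17.
Daylight saving runs 19 April – 17 November; 17 April 2019 is outside that window, so Mesax Territory is on standard time at UTC+11:00.
08:00 local − 11h = 21:00 UTC (rolling into the previous day, 16 April 2019).

21:00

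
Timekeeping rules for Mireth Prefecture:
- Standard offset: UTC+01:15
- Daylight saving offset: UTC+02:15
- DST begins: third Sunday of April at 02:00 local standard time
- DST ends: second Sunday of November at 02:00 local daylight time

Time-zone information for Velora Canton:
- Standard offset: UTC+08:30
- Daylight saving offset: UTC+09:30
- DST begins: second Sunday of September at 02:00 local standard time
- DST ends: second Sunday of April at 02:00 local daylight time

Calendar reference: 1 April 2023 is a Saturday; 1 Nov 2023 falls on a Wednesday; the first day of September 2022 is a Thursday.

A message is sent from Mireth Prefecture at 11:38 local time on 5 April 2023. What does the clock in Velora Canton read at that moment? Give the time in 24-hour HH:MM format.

19:53

1 April 2023 is a Saturday, so the first Sunday is April 2 and the third is April 16.
1 November 2023 is a Wednesday, so the first Sunday is November 5 and the second is November 12.
5 April 2023 is outside the daylight-saving period (16 April – 12 November), so Mireth Prefecture is on standard time, UTC+01:15.
11:38 Mireth Prefecture − 1h15m = 10:23 UTC.
1 September 2022 is a Thursday, so the first Sunday is September 4 and the second is September 11.
1 April 2023 is a Saturday, so the first Sunday is April 2 and the second is April 9.
At the standard offset (UTC+08:30), 10:23 UTC + 8h30m = 18:53 Velora Canton standard time.
The standard-time date in Velora Canton, 5 April 2023, lies within the daylight-saving period (11 September 2022 – 9 April 2023), so Velora Canton is on daylight time, UTC+09:30.
10:23 UTC + 9h30m = 19:53 Velora Canton.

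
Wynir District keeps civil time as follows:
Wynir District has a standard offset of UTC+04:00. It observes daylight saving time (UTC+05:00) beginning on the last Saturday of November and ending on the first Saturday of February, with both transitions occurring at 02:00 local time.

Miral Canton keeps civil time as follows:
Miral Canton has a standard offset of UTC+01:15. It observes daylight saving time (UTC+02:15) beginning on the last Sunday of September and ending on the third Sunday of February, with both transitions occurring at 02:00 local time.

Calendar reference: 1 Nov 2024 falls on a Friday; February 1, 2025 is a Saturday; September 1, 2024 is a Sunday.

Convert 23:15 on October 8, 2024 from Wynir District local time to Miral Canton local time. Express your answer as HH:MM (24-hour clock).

1 November 2024 is a Friday, so Saturdays fall on 2, 9, 16, 23, 30; the last is November 30.
1 February 2025 is a Saturday, so the first Saturday is February 1.
October 8, 2024 is outside the daylight-saving period (30 November 2024 – 1 February 2025), so Wynir District is on standard time, UTC+04:00.
23:15 Wynir District − 4h = 19:15 UTC.
1 September 2024 is a Sunday, so Sundays fall on 1, 8, 15, 22, 29; the last is September 29.
1 February 2025 is a Saturday, so the first Sunday is February 2 and the third is February 16.
At the standard offset (UTC+01:15), 19:15 UTC + 1h15m = 20:30 Miral Canton standard time.
The standard-time date in Miral Canton, October 8, 2024, falls between 29 September 2024 and 16 February 2025, so daylight saving is in effect and Miral Canton is at UTC+02:15.
19:15 UTC + 2h15m = 21:30 Miral Canton.

21:30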